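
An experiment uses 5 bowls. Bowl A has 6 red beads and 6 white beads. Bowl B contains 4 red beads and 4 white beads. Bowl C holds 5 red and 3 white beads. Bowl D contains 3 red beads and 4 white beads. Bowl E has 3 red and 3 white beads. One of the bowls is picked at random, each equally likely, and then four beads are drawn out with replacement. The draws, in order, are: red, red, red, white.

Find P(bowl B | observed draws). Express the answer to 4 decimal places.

0.1929

Under each hypothesis, the probability of the observed sequence is: P(data | bowl A) = (6/12)(6/12)(6/12)(6/12) = 0.0625; P(data | bowl B) = (4/8)(4/8)(4/8)(4/8) = 0.0625; P(data | bowl C) = (5/8)(5/8)(5/8)(3/8) = 0.091553; P(data | bowl D) = (3/7)(3/7)(3/7)(4/7) = 0.044981; P(data | bowl E) = (3/6)(3/6)(3/6)(3/6) = 0.0625.
The prior-weighted likelihoods are 1/5 · 0.0625 = 0.0125, 1/5 · 0.0625 = 0.0125, 1/5 · 0.091553 = 0.018311, 1/5 · 0.044981 = 0.0089963, 1/5 · 0.0625 = 0.0125; these sum to 0.064807.
Therefore the posterior P(bowl B | data) = (0.0125) / (0.064807) = 0.19288.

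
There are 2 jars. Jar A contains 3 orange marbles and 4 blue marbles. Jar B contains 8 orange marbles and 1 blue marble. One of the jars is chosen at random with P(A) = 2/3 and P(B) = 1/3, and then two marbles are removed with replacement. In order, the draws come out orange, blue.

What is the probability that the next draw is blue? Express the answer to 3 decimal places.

0.494

Under each hypothesis, the probability of the observed sequence is: P(data | jar A) = (3/7)(4/7) = 0.2449; P(data | jar B) = (8/9)(1/9) = 0.098765.
Multiplying each by its prior: 2/3 · 0.2449 = 0.16327, 1/3 · 0.098765 = 0.032922; these sum to 0.19619.
Dividing through by the total gives posterior P(jar A | data) = 0.83219, P(jar B | data) = 0.16781.
Averaging over the posterior, P(blue next | data) = (4/7)(0.83219) + (1/9)(0.16781) = 0.49418.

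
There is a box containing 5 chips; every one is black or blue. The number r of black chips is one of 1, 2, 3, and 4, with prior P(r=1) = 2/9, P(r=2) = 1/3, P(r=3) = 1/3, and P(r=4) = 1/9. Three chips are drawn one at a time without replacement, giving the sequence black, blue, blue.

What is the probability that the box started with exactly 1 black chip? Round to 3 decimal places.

0.308

The likelihood of the observed sequence under each hypothesis: P(data | r = 1) = (1/5)(4/4)(3/3) = 1/5; P(data | r = 2) = (2/5)(3/4)(2/3) = 1/5; P(data | r = 3) = (3/5)(2/4)(1/3) = 1/10; P(data | r = 4) = (4/5)(1/4)(0/3) = 0.
The prior-weighted likelihoods are 2/9 · 1/5 = 2/45, 1/3 · 1/5 = 1/15, 1/3 · 1/10 = 1/30, 1/9 · 0 = 0; summing to 13/90.
Hence P(r = 1 | data) = (2/45) / (13/90) = 4/13.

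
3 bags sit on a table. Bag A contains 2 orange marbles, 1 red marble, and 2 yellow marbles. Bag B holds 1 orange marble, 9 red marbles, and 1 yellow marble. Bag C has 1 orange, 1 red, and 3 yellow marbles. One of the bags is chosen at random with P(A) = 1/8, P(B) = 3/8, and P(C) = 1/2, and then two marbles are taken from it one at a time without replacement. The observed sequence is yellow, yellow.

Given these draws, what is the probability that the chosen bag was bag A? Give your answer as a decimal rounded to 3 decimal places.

For each hypothesis, P(data | H) works out to: P(data | bag A) = (2/5)(1/4) = 1/10; P(data | bag B) = (1/11)(0/10) = 0; P(data | bag C) = (3/5)(2/4) = 3/10.
Weighting by the prior gives 1/8 · 1/10 = 1/80, 3/8 · 0 = 0, 1/2 · 3/10 = 3/20; summing to 13/80.
Hence P(bag A | data) = (1/80) / (13/80) = 1/13.

0.077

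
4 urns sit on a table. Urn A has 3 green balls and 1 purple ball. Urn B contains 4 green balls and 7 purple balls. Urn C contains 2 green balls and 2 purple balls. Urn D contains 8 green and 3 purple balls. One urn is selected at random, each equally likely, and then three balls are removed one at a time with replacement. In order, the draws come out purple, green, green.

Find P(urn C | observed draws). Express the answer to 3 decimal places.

The likelihood of the observed sequence under each hypothesis: P(data | urn A) = (1/4)(3/4)(3/4) = 0.14062; P(data | urn B) = (7/11)(4/11)(4/11) = 0.084147; P(data | urn C) = (2/4)(2/4)(2/4) = 0.125; P(data | urn D) = (3/11)(8/11)(8/11) = 0.14425.
The prior-weighted likelihoods are 1/4 · 0.14062 = 0.035156, 1/4 · 0.084147 = 0.021037, 1/4 · 0.125 = 0.03125, 1/4 · 0.14425 = 0.036063; these sum to 0.12351.
So P(urn C | data) = (0.03125) / (0.12351) = 0.25302.

0.253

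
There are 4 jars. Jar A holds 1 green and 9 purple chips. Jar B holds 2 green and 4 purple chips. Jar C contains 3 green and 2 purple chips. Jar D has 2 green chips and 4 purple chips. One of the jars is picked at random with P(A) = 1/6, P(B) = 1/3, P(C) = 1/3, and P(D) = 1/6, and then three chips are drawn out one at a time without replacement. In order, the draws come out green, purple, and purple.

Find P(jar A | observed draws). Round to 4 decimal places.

0.1111

Compute the likelihood of the observed sequence for each case: P(data | jar A) = (1/10)(9/9)(8/8) = 1/10; P(data | jar B) = (2/6)(4/5)(3/4) = 1/5; P(data | jar C) = (3/5)(2/4)(1/3) = 1/10; P(data | jar D) = (2/6)(4/5)(3/4) = 1/5.
Weighting by the prior gives 1/6 · 1/10 = 1/60, 1/3 · 1/5 = 1/15, 1/3 · 1/10 = 1/30, 1/6 · 1/5 = 1/30; with total 3/20.
So P(jar A | data) = (1/60) / (3/20) = 1/9.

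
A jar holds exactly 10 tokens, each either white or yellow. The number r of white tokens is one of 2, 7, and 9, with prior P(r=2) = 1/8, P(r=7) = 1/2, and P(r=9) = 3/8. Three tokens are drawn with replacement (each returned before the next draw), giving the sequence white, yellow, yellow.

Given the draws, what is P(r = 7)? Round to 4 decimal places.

For each hypothesis, P(data | H) works out to: P(data | r = 2) = (2/10)(8/10)(8/10) = 0.128; P(data | r = 7) = (7/10)(3/10)(3/10) = 0.063; P(data | r = 9) = (9/10)(1/10)(1/10) = 0.009.
The prior-weighted likelihoods are 1/8 · 0.128 = 0.016, 1/2 · 0.063 = 0.0315, 3/8 · 0.009 = 0.003375; summing to 0.050875.
Hence P(r = 7 | data) = (0.0315) / (0.050875) = 0.61916.

0.6192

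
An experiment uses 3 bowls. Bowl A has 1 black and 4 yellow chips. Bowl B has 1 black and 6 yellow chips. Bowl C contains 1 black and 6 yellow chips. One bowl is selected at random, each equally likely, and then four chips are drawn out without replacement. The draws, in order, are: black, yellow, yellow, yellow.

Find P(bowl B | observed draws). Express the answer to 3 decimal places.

Under each hypothesis, the probability of the observed sequence is: P(data | bowl A) = (1/5)(4/4)(3/3)(2/2) = 1/5; P(data | bowl B) = (1/7)(6/6)(5/5)(4/4) = 1/7; P(data | bowl C) = (1/7)(6/6)(5/5)(4/4) = 1/7.
The prior-weighted likelihoods are 1/3 · 1/5 = 1/15, 1/3 · 1/7 = 1/21, 1/3 · 1/7 = 1/21; with total 17/105.
By Bayes' rule, P(bowl B | data) = (1/21) / (17/105) = 5/17.

0.294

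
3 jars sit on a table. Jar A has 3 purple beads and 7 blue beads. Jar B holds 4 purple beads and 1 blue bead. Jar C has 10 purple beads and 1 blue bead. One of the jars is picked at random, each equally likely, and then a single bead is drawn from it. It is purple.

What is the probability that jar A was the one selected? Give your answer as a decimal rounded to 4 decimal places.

0.1493

Under each hypothesis, the probability of this draw is: P(data | jar A) = (3/10) = 3/10; P(data | jar B) = (4/5) = 4/5; P(data | jar C) = (10/11) = 10/11.
The prior-weighted likelihoods are 1/3 · 3/10 = 1/10, 1/3 · 4/5 = 4/15, 1/3 · 10/11 = 10/33; summing to 221/330.
So P(jar A | data) = (1/10) / (221/330) = 33/221.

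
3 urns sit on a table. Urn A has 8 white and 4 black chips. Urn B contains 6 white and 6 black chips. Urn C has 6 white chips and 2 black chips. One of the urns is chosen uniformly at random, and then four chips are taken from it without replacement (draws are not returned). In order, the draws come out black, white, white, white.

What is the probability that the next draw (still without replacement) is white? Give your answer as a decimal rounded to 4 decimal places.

Compute the likelihood of the observed sequence for each case: P(data | urn A) = (4/12)(8/11)(7/10)(6/9) = 0.11313; P(data | urn B) = (6/12)(6/11)(5/10)(4/9) = 0.060606; P(data | urn C) = (2/8)(6/7)(5/6)(4/5) = 0.14286.
The prior-weighted likelihoods are 1/3 · 0.11313 = 0.03771, 1/3 · 0.060606 = 0.020202, 1/3 · 0.14286 = 0.047619; summing to 0.10553.
Normalising, the posterior is P(urn A | data) = 0.35734, P(urn B | data) = 0.19143, P(urn C | data) = 0.45123.
The predictive probability is P(white next | data) = (5/8)(0.35734) + (3/8)(0.19143) + (3/4)(0.45123) = 0.63355.

0.6335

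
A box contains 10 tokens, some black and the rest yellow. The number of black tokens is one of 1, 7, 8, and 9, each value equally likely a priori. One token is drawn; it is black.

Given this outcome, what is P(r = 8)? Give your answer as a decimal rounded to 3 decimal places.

Under each hypothesis, the probability of this draw is: P(data | r = 1) = (1/10) = 1/10; P(data | r = 7) = (7/10) = 7/10; P(data | r = 8) = (8/10) = 4/5; P(data | r = 9) = (9/10) = 9/10.
Weighting by the prior gives 1/4 · 1/10 = 1/40, 1/4 · 7/10 = 7/40, 1/4 · 4/5 = 1/5, 1/4 · 9/10 = 9/40; with total 5/8.
Therefore the posterior P(r = 8 | data) = (1/5) / (5/8) = 8/25.

0.320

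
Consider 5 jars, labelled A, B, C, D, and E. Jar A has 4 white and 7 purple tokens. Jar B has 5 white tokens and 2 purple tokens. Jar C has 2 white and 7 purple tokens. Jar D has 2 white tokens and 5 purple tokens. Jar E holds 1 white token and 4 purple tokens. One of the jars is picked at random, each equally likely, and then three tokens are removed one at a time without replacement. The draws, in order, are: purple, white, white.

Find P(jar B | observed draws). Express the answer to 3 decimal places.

For each hypothesis, P(data | H) works out to: P(data | jar A) = (7/11)(4/10)(3/9) = 0.084848; P(data | jar B) = (2/7)(5/6)(4/5) = 0.19048; P(data | jar C) = (7/9)(2/8)(1/7) = 0.027778; P(data | jar D) = (5/7)(2/6)(1/5) = 0.047619; P(data | jar E) = (4/5)(1/4)(0/3) = 0.
Weighting by the prior gives 1/5 · 0.084848 = 0.01697, 1/5 · 0.19048 = 0.038095, 1/5 · 0.027778 = 0.0055556, 1/5 · 0.047619 = 0.0095238, 1/5 · 0 = 0; these sum to 0.070144.
So P(jar B | data) = (0.038095) / (0.070144) = 0.5431.

0.543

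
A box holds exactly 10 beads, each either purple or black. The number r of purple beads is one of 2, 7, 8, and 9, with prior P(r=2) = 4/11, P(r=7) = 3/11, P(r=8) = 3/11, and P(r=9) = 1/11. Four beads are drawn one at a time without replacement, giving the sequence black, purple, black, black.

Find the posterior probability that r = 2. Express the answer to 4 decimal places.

The likelihood of the observed sequence under each hypothesis: P(data | r = 2) = (8/10)(2/9)(7/8)(6/7) = 0.13333; P(data | r = 7) = (3/10)(7/9)(2/8)(1/7) = 0.0083333; P(data | r = 8) = (2/10)(8/9)(1/8)(0/7) = 0; P(data | r = 9) = (1/10)(9/9)(0/8) = 0.
Multiplying each by its prior: 4/11 · 0.13333 = 0.048485, 3/11 · 0.0083333 = 0.0022727, 3/11 · 0 = 0, 1/11 · 0 = 0; with total 0.050758.
By Bayes' rule, P(r = 2 | data) = (0.048485) / (0.050758) = 0.95522.

0.9552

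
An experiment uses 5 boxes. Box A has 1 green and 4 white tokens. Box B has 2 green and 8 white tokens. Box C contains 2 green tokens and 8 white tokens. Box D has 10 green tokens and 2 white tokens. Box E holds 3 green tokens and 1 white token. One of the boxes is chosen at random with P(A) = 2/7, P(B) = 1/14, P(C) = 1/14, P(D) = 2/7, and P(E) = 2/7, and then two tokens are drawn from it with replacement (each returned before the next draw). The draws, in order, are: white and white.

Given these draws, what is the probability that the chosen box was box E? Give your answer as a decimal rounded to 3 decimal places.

Compute the likelihood of the observed sequence for each case: P(data | box A) = (4/5)(4/5) = 0.64; P(data | box B) = (8/10)(8/10) = 0.64; P(data | box C) = (8/10)(8/10) = 0.64; P(data | box D) = (2/12)(2/12) = 0.027778; P(data | box E) = (1/4)(1/4) = 0.0625.
Multiplying each by its prior: 2/7 · 0.64 = 0.18286, 1/14 · 0.64 = 0.045714, 1/14 · 0.64 = 0.045714, 2/7 · 0.027778 = 0.0079365, 2/7 · 0.0625 = 0.017857; these sum to 0.30008.
Therefore the posterior P(box E | data) = (0.017857) / (0.30008) = 0.059508.

0.060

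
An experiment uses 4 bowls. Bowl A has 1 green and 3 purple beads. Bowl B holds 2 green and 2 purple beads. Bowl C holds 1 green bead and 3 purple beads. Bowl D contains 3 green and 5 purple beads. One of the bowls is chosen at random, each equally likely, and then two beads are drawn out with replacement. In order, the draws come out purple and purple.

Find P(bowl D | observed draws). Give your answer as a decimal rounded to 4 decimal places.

The likelihood of the observed sequence under each hypothesis: P(data | bowl A) = (3/4)(3/4) = 9/16; P(data | bowl B) = (2/4)(2/4) = 1/4; P(data | bowl C) = (3/4)(3/4) = 9/16; P(data | bowl D) = (5/8)(5/8) = 25/64.
Weighting by the prior gives 1/4 · 9/16 = 9/64, 1/4 · 1/4 = 1/16, 1/4 · 9/16 = 9/64, 1/4 · 25/64 = 25/256; summing to 113/256.
So P(bowl D | data) = (25/256) / (113/256) = 25/113.

0.2212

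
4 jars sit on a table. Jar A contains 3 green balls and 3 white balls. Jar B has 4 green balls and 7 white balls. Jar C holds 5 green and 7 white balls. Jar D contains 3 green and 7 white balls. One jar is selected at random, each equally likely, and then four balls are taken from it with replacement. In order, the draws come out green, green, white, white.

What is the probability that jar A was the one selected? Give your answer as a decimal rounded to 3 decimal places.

Under each hypothesis, the probability of the observed sequence is: P(data | jar A) = (3/6)(3/6)(3/6)(3/6) = 0.0625; P(data | jar B) = (4/11)(4/11)(7/11)(7/11) = 0.053548; P(data | jar C) = (5/12)(5/12)(7/12)(7/12) = 0.059076; P(data | jar D) = (3/10)(3/10)(7/10)(7/10) = 0.0441.
Multiplying each by its prior: 1/4 · 0.0625 = 0.015625, 1/4 · 0.053548 = 0.013387, 1/4 · 0.059076 = 0.014769, 1/4 · 0.0441 = 0.011025; these sum to 0.054806.
Hence P(jar A | data) = (0.015625) / (0.054806) = 0.2851.

0.285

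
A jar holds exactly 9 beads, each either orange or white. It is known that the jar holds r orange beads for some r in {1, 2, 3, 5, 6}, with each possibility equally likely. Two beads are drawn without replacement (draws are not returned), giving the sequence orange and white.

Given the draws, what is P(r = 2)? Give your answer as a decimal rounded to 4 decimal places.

Compute the likelihood of the observed sequence for each case: P(data | r = 1) = (1/9)(8/8) = 1/9; P(data | r = 2) = (2/9)(7/8) = 7/36; P(data | r = 3) = (3/9)(6/8) = 1/4; P(data | r = 5) = (5/9)(4/8) = 5/18; P(data | r = 6) = (6/9)(3/8) = 1/4.
Multiplying each by its prior: 1/5 · 1/9 = 1/45, 1/5 · 7/36 = 7/180, 1/5 · 1/4 = 1/20, 1/5 · 5/18 = 1/18, 1/5 · 1/4 = 1/20; these sum to 13/60.
By Bayes' rule, P(r = 2 | data) = (7/180) / (13/60) = 7/39.

0.1795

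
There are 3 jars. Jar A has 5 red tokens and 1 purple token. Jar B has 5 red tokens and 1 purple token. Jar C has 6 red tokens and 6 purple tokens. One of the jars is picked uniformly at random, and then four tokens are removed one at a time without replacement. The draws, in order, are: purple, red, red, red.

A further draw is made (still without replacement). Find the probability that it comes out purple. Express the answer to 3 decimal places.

0.096

Compute the likelihood of the observed sequence for each case: P(data | jar A) = (1/6)(5/5)(4/4)(3/3) = 1/6; P(data | jar B) = (1/6)(5/5)(4/4)(3/3) = 1/6; P(data | jar C) = (6/12)(6/11)(5/10)(4/9) = 2/33.
Weighting by the prior gives 1/3 · 1/6 = 1/18, 1/3 · 1/6 = 1/18, 1/3 · 2/33 = 2/99; these sum to 13/99.
The posterior is then P(jar A | data) = 11/26, P(jar B | data) = 11/26, P(jar C | data) = 2/13.
The predictive probability is P(purple next | data) = (0)(11/26) + (0)(11/26) + (5/8)(2/13) = 5/52.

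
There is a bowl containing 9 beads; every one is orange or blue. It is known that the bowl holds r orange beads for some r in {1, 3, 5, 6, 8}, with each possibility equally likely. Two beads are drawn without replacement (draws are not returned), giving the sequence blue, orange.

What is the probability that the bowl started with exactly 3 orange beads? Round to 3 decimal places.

Under each hypothesis, the probability of the observed sequence is: P(data | r = 1) = (8/9)(1/8) = 1/9; P(data | r = 3) = (6/9)(3/8) = 1/4; P(data | r = 5) = (4/9)(5/8) = 5/18; P(data | r = 6) = (3/9)(6/8) = 1/4; P(data | r = 8) = (1/9)(8/8) = 1/9.
Weighting by the prior gives 1/5 · 1/9 = 1/45, 1/5 · 1/4 = 1/20, 1/5 · 5/18 = 1/18, 1/5 · 1/4 = 1/20, 1/5 · 1/9 = 1/45; summing to 1/5.
Hence P(r = 3 | data) = (1/20) / (1/5) = 1/4.

0.250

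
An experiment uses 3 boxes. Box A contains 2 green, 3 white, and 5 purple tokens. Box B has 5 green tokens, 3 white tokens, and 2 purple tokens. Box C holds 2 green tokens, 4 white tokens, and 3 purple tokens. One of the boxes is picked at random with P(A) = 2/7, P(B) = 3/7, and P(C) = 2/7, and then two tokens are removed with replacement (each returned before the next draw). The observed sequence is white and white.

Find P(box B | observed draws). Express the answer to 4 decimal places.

0.3195

The likelihood of the observed sequence under each hypothesis: P(data | box A) = (3/10)(3/10) = 0.09; P(data | box B) = (3/10)(3/10) = 0.09; P(data | box C) = (4/9)(4/9) = 0.19753.
Weighting by the prior gives 2/7 · 0.09 = 0.025714, 3/7 · 0.09 = 0.038571, 2/7 · 0.19753 = 0.056437; with total 0.12072.
Hence P(box B | data) = (0.038571) / (0.12072) = 0.3195.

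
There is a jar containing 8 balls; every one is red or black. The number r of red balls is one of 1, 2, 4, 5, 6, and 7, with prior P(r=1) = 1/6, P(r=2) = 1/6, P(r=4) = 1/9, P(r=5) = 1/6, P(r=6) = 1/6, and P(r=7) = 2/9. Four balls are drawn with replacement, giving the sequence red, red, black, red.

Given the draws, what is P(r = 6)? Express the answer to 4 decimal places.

0.2899

The likelihood of the observed sequence under each hypothesis: P(data | r = 1) = (1/8)(1/8)(7/8)(1/8) = 0.001709; P(data | r = 2) = (2/8)(2/8)(6/8)(2/8) = 0.011719; P(data | r = 4) = (4/8)(4/8)(4/8)(4/8) = 0.0625; P(data | r = 5) = (5/8)(5/8)(3/8)(5/8) = 0.091553; P(data | r = 6) = (6/8)(6/8)(2/8)(6/8) = 0.10547; P(data | r = 7) = (7/8)(7/8)(1/8)(7/8) = 0.08374.
Weighting by the prior gives 1/6 · 0.001709 = 0.00028483, 1/6 · 0.011719 = 0.0019531, 1/9 · 0.0625 = 0.0069444, 1/6 · 0.091553 = 0.015259, 1/6 · 0.10547 = 0.017578, 2/9 · 0.08374 = 0.018609; summing to 0.060628.
Hence P(r = 6 | data) = (0.017578) / (0.060628) = 0.28993.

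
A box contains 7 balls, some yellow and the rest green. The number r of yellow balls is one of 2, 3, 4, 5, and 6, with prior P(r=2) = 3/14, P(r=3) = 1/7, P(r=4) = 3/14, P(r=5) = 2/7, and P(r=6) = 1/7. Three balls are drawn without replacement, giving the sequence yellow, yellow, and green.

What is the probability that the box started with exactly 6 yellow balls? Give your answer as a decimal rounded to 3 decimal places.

0.148

The likelihood of the observed sequence under each hypothesis: P(data | r = 2) = (2/7)(1/6)(5/5) = 1/21; P(data | r = 3) = (3/7)(2/6)(4/5) = 4/35; P(data | r = 4) = (4/7)(3/6)(3/5) = 6/35; P(data | r = 5) = (5/7)(4/6)(2/5) = 4/21; P(data | r = 6) = (6/7)(5/6)(1/5) = 1/7.
Weighting by the prior gives 3/14 · 1/21 = 1/98, 1/7 · 4/35 = 4/245, 3/14 · 6/35 = 9/245, 2/7 · 4/21 = 8/147, 1/7 · 1/7 = 1/49; these sum to 29/210.
By Bayes' rule, P(r = 6 | data) = (1/49) / (29/210) = 30/203.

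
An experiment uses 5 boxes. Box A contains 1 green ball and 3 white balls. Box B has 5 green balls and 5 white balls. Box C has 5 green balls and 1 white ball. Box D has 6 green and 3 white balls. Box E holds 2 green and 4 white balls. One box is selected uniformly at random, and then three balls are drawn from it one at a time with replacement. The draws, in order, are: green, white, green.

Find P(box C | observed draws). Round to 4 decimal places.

0.2270

For each hypothesis, P(data | H) works out to: P(data | box A) = (1/4)(3/4)(1/4) = 0.046875; P(data | box B) = (5/10)(5/10)(5/10) = 0.125; P(data | box C) = (5/6)(1/6)(5/6) = 0.11574; P(data | box D) = (6/9)(3/9)(6/9) = 0.14815; P(data | box E) = (2/6)(4/6)(2/6) = 0.074074.
Multiplying each by its prior: 1/5 · 0.046875 = 0.009375, 1/5 · 0.125 = 0.025, 1/5 · 0.11574 = 0.023148, 1/5 · 0.14815 = 0.02963, 1/5 · 0.074074 = 0.014815; these sum to 0.10197.
By Bayes' rule, P(box C | data) = (0.023148) / (0.10197) = 0.22701.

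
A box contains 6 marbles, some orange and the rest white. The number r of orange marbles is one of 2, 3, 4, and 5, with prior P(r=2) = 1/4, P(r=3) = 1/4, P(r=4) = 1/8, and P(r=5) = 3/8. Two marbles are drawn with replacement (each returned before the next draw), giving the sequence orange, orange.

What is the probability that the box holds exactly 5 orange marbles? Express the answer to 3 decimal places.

Compute the likelihood of the observed sequence for each case: P(data | r = 2) = (2/6)(2/6) = 1/9; P(data | r = 3) = (3/6)(3/6) = 1/4; P(data | r = 4) = (4/6)(4/6) = 4/9; P(data | r = 5) = (5/6)(5/6) = 25/36.
The prior-weighted likelihoods are 1/4 · 1/9 = 1/36, 1/4 · 1/4 = 1/16, 1/8 · 4/9 = 1/18, 3/8 · 25/36 = 25/96; these sum to 13/32.
Therefore the posterior P(r = 5 | data) = (25/96) / (13/32) = 25/39.

0.641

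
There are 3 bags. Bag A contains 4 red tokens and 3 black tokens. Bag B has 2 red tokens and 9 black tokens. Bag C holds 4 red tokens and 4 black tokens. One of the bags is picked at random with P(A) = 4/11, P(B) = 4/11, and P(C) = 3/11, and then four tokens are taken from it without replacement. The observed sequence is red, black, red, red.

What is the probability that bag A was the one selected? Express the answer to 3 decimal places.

The likelihood of the observed sequence under each hypothesis: P(data | bag A) = (4/7)(3/6)(3/5)(2/4) = 3/35; P(data | bag B) = (2/11)(9/10)(1/9)(0/8) = 0; P(data | bag C) = (4/8)(4/7)(3/6)(2/5) = 2/35.
Multiplying each by its prior: 4/11 · 3/35 = 12/385, 4/11 · 0 = 0, 3/11 · 2/35 = 6/385; these sum to 18/385.
Hence P(bag A | data) = (12/385) / (18/385) = 2/3.

0.667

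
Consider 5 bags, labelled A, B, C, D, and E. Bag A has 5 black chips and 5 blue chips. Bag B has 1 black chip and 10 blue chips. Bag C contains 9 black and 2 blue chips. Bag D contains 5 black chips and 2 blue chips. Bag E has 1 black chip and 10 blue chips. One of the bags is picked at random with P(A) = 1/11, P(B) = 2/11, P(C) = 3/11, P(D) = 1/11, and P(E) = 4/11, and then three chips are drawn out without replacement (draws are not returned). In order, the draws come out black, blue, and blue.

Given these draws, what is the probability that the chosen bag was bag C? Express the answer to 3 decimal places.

0.069

Under each hypothesis, the probability of the observed sequence is: P(data | bag A) = (5/10)(5/9)(4/8) = 0.13889; P(data | bag B) = (1/11)(10/10)(9/9) = 0.090909; P(data | bag C) = (9/11)(2/10)(1/9) = 0.018182; P(data | bag D) = (5/7)(2/6)(1/5) = 0.047619; P(data | bag E) = (1/11)(10/10)(9/9) = 0.090909.
Weighting by the prior gives 1/11 · 0.13889 = 0.012626, 2/11 · 0.090909 = 0.016529, 3/11 · 0.018182 = 0.0049587, 1/11 · 0.047619 = 0.004329, 4/11 · 0.090909 = 0.033058; summing to 0.071501.
By Bayes' rule, P(bag C | data) = (0.0049587) / (0.071501) = 0.069351.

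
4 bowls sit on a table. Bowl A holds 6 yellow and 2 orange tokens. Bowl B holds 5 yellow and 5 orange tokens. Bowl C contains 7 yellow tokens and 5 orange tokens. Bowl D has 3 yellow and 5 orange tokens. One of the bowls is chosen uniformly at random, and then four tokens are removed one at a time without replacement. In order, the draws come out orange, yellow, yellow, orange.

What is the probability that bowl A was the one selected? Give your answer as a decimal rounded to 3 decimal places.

The likelihood of the observed sequence under each hypothesis: P(data | bowl A) = (2/8)(6/7)(5/6)(1/5) = 0.035714; P(data | bowl B) = (5/10)(5/9)(4/8)(4/7) = 0.079365; P(data | bowl C) = (5/12)(7/11)(6/10)(4/9) = 0.070707; P(data | bowl D) = (5/8)(3/7)(2/6)(4/5) = 0.071429.
The prior-weighted likelihoods are 1/4 · 0.035714 = 0.0089286, 1/4 · 0.079365 = 0.019841, 1/4 · 0.070707 = 0.017677, 1/4 · 0.071429 = 0.017857; these sum to 0.064304.
By Bayes' rule, P(bowl A | data) = (0.0089286) / (0.064304) = 0.13885.

0.139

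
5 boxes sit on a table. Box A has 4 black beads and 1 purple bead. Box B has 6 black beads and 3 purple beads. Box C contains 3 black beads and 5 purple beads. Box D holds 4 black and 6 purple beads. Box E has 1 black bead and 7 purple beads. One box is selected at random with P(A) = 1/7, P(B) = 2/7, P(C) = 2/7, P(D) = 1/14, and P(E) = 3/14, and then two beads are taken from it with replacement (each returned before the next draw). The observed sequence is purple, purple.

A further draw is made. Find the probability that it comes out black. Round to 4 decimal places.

Under each hypothesis, the probability of the observed sequence is: P(data | box A) = (1/5)(1/5) = 0.04; P(data | box B) = (3/9)(3/9) = 0.11111; P(data | box C) = (5/8)(5/8) = 0.39062; P(data | box D) = (6/10)(6/10) = 0.36; P(data | box E) = (7/8)(7/8) = 0.76562.
Weighting by the prior gives 1/7 · 0.04 = 0.0057143, 2/7 · 0.11111 = 0.031746, 2/7 · 0.39062 = 0.11161, 1/14 · 0.36 = 0.025714, 3/14 · 0.76562 = 0.16406; summing to 0.33884.
Normalising, the posterior is P(box A | data) = 0.016864, P(box B | data) = 0.093689, P(box C | data) = 0.32938, P(box D | data) = 0.075888, P(box E | data) = 0.48418.
So P(black next | data) = Σ P(black next | H) P(H | data) = (4/5)(0.016864) + (2/3)(0.093689) + (3/8)(0.32938) + (2/5)(0.075888) + (1/8)(0.48418) = 0.29034.

0.2903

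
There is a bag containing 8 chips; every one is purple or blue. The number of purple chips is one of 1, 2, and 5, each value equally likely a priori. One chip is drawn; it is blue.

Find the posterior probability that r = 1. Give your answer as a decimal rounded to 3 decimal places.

For each hypothesis, P(data | H) works out to: P(data | r = 1) = (7/8) = 7/8; P(data | r = 2) = (6/8) = 3/4; P(data | r = 5) = (3/8) = 3/8.
Weighting by the prior gives 1/3 · 7/8 = 7/24, 1/3 · 3/4 = 1/4, 1/3 · 3/8 = 1/8; summing to 2/3.
Hence P(r = 1 | data) = (7/24) / (2/3) = 7/16.

0.438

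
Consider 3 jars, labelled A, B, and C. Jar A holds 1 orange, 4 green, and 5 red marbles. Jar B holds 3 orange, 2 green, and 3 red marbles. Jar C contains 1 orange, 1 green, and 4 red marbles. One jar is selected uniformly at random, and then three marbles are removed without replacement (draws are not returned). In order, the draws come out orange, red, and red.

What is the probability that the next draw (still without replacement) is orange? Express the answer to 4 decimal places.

0.1182

Under each hypothesis, the probability of the observed sequence is: P(data | jar A) = (1/10)(5/9)(4/8) = 0.027778; P(data | jar B) = (3/8)(3/7)(2/6) = 0.053571; P(data | jar C) = (1/6)(4/5)(3/4) = 0.1.
The prior-weighted likelihoods are 1/3 · 0.027778 = 0.0092593, 1/3 · 0.053571 = 0.017857, 1/3 · 0.1 = 0.033333; summing to 0.06045.
Normalising, the posterior is P(jar A | data) = 0.15317, P(jar B | data) = 0.2954, P(jar C | data) = 0.55142.
So P(orange next | data) = Σ P(orange next | H) P(H | data) = (0)(0.15317) + (2/5)(0.2954) + (0)(0.55142) = 0.11816.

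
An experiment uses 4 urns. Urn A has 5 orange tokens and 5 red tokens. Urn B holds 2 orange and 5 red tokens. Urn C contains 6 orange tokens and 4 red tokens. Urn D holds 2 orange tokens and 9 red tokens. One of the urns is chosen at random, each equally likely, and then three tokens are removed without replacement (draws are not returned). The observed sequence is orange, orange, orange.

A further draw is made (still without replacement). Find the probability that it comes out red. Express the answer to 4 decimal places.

For each hypothesis, P(data | H) works out to: P(data | urn A) = (5/10)(4/9)(3/8) = 1/12; P(data | urn B) = (2/7)(1/6)(0/5) = 0; P(data | urn C) = (6/10)(5/9)(4/8) = 1/6; P(data | urn D) = (2/11)(1/10)(0/9) = 0.
Multiplying each by its prior: 1/4 · 1/12 = 1/48, 1/4 · 0 = 0, 1/4 · 1/6 = 1/24, 1/4 · 0 = 0; with total 1/16.
The posterior is then P(urn A | data) = 1/3, P(urn B | data) = 0, P(urn C | data) = 2/3, P(urn D | data) = 0.
Averaging over the posterior, P(red next | data) = (5/7)(1/3) + (4/7)(2/3) = 13/21.

0.6190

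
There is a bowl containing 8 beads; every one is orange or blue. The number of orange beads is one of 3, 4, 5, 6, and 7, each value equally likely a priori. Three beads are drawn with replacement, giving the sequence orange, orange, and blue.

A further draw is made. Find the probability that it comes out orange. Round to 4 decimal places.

0.6316

Under each hypothesis, the probability of the observed sequence is: P(data | r = 3) = (3/8)(3/8)(5/8) = 0.087891; P(data | r = 4) = (4/8)(4/8)(4/8) = 0.125; P(data | r = 5) = (5/8)(5/8)(3/8) = 0.14648; P(data | r = 6) = (6/8)(6/8)(2/8) = 0.14062; P(data | r = 7) = (7/8)(7/8)(1/8) = 0.095703.
Multiplying each by its prior: 1/5 · 0.087891 = 0.017578, 1/5 · 0.125 = 0.025, 1/5 · 0.14648 = 0.029297, 1/5 · 0.14062 = 0.028125, 1/5 · 0.095703 = 0.019141; with total 0.11914.
The posterior is then P(r = 3 | data) = 0.14754, P(r = 4 | data) = 0.20984, P(r = 5 | data) = 0.2459, P(r = 6 | data) = 0.23607, P(r = 7 | data) = 0.16066.
So P(orange next | data) = Σ P(orange next | H) P(H | data) = (3/8)(0.14754) + (1/2)(0.20984) + (5/8)(0.2459) + (3/4)(0.23607) + (7/8)(0.16066) = 0.63156.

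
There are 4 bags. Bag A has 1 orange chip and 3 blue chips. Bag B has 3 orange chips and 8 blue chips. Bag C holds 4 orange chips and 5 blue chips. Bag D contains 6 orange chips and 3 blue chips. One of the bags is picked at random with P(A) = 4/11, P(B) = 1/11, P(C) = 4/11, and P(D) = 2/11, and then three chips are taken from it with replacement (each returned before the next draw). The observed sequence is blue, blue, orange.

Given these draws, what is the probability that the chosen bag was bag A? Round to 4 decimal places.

0.4008

The likelihood of the observed sequence under each hypothesis: P(data | bag A) = (3/4)(3/4)(1/4) = 0.14062; P(data | bag B) = (8/11)(8/11)(3/11) = 0.14425; P(data | bag C) = (5/9)(5/9)(4/9) = 0.13717; P(data | bag D) = (3/9)(3/9)(6/9) = 0.074074.
The prior-weighted likelihoods are 4/11 · 0.14062 = 0.051136, 1/11 · 0.14425 = 0.013114, 4/11 · 0.13717 = 0.049882, 2/11 · 0.074074 = 0.013468; with total 0.1276.
Hence P(bag A | data) = (0.051136) / (0.1276) = 0.40076.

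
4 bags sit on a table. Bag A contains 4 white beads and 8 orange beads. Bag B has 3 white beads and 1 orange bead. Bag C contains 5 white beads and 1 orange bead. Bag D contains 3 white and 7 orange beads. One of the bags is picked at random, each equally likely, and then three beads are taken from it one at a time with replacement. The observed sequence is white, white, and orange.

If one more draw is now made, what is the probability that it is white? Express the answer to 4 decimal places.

0.6240

The likelihood of the observed sequence under each hypothesis: P(data | bag A) = (4/12)(4/12)(8/12) = 0.074074; P(data | bag B) = (3/4)(3/4)(1/4) = 0.14062; P(data | bag C) = (5/6)(5/6)(1/6) = 0.11574; P(data | bag D) = (3/10)(3/10)(7/10) = 0.063.
Multiplying each by its prior: 1/4 · 0.074074 = 0.018519, 1/4 · 0.14062 = 0.035156, 1/4 · 0.11574 = 0.028935, 1/4 · 0.063 = 0.01575; summing to 0.09836.
Dividing through by the total gives posterior P(bag A | data) = 0.18827, P(bag B | data) = 0.35742, P(bag C | data) = 0.29418, P(bag D | data) = 0.16013.
Averaging over the posterior, P(white next | data) = (1/3)(0.18827) + (3/4)(0.35742) + (5/6)(0.29418) + (3/10)(0.16013) = 0.62401.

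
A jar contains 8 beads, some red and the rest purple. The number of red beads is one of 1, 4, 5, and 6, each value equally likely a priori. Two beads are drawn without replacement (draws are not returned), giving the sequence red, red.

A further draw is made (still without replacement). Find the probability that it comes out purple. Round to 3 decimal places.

The likelihood of the observed sequence under each hypothesis: P(data | r = 1) = (1/8)(0/7) = 0; P(data | r = 4) = (4/8)(3/7) = 3/14; P(data | r = 5) = (5/8)(4/7) = 5/14; P(data | r = 6) = (6/8)(5/7) = 15/28.
Multiplying each by its prior: 1/4 · 0 = 0, 1/4 · 3/14 = 3/56, 1/4 · 5/14 = 5/56, 1/4 · 15/28 = 15/112; these sum to 31/112.
Normalising, the posterior is P(r = 1 | data) = 0, P(r = 4 | data) = 6/31, P(r = 5 | data) = 10/31, P(r = 6 | data) = 15/31.
The predictive probability is P(purple next | data) = (2/3)(6/31) + (1/2)(10/31) + (1/3)(15/31) = 14/31.

0.452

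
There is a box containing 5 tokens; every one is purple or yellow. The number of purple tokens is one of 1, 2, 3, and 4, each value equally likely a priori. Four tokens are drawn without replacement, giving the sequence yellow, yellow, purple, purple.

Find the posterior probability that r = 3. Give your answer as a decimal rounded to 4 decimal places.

Under each hypothesis, the probability of the observed sequence is: P(data | r = 1) = (4/5)(3/4)(1/3)(0/2) = 0; P(data | r = 2) = (3/5)(2/4)(2/3)(1/2) = 1/10; P(data | r = 3) = (2/5)(1/4)(3/3)(2/2) = 1/10; P(data | r = 4) = (1/5)(0/4) = 0.
The prior-weighted likelihoods are 1/4 · 0 = 0, 1/4 · 1/10 = 1/40, 1/4 · 1/10 = 1/40, 1/4 · 0 = 0; with total 1/20.
So P(r = 3 | data) = (1/40) / (1/20) = 1/2.

0.5000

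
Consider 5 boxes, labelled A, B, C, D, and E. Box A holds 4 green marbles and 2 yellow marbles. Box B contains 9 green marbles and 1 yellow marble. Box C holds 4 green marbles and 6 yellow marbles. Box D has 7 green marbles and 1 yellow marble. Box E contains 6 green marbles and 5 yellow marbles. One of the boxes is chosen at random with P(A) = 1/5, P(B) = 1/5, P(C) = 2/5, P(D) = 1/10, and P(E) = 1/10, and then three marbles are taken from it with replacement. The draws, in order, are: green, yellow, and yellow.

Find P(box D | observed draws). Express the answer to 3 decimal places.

0.016

Under each hypothesis, the probability of the observed sequence is: P(data | box A) = (4/6)(2/6)(2/6) = 0.074074; P(data | box B) = (9/10)(1/10)(1/10) = 0.009; P(data | box C) = (4/10)(6/10)(6/10) = 0.144; P(data | box D) = (7/8)(1/8)(1/8) = 0.013672; P(data | box E) = (6/11)(5/11)(5/11) = 0.1127.
Multiplying each by its prior: 1/5 · 0.074074 = 0.014815, 1/5 · 0.009 = 0.0018, 2/5 · 0.144 = 0.0576, 1/10 · 0.013672 = 0.0013672, 1/10 · 0.1127 = 0.01127; these sum to 0.086852.
Hence P(box D | data) = (0.0013672) / (0.086852) = 0.015742.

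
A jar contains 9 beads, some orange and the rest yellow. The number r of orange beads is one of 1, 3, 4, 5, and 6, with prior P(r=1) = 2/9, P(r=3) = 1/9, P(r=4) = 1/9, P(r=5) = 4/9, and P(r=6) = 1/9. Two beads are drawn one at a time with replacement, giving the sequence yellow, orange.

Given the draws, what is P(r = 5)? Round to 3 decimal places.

The likelihood of the observed sequence under each hypothesis: P(data | r = 1) = (8/9)(1/9) = 8/81; P(data | r = 3) = (6/9)(3/9) = 2/9; P(data | r = 4) = (5/9)(4/9) = 20/81; P(data | r = 5) = (4/9)(5/9) = 20/81; P(data | r = 6) = (3/9)(6/9) = 2/9.
The prior-weighted likelihoods are 2/9 · 8/81 = 16/729, 1/9 · 2/9 = 2/81, 1/9 · 20/81 = 20/729, 4/9 · 20/81 = 80/729, 1/9 · 2/9 = 2/81; summing to 152/729.
So P(r = 5 | data) = (80/729) / (152/729) = 10/19.

0.526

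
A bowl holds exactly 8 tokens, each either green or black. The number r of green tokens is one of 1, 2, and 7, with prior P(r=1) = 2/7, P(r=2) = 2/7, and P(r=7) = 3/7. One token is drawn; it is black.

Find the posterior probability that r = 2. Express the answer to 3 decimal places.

0.414

Under each hypothesis, the probability of this draw is: P(data | r = 1) = (7/8) = 7/8; P(data | r = 2) = (6/8) = 3/4; P(data | r = 7) = (1/8) = 1/8.
The prior-weighted likelihoods are 2/7 · 7/8 = 1/4, 2/7 · 3/4 = 3/14, 3/7 · 1/8 = 3/56; these sum to 29/56.
So P(r = 2 | data) = (3/14) / (29/56) = 12/29.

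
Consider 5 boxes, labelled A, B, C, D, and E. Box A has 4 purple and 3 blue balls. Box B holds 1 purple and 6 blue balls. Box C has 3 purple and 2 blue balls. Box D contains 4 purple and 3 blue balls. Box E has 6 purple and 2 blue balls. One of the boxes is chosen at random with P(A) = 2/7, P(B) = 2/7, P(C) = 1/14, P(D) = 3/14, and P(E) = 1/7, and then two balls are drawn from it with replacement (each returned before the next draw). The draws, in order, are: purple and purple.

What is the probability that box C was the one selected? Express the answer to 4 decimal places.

The likelihood of the observed sequence under each hypothesis: P(data | box A) = (4/7)(4/7) = 0.32653; P(data | box B) = (1/7)(1/7) = 0.020408; P(data | box C) = (3/5)(3/5) = 0.36; P(data | box D) = (4/7)(4/7) = 0.32653; P(data | box E) = (6/8)(6/8) = 0.5625.
Multiplying each by its prior: 2/7 · 0.32653 = 0.093294, 2/7 · 0.020408 = 0.0058309, 1/14 · 0.36 = 0.025714, 3/14 · 0.32653 = 0.069971, 1/7 · 0.5625 = 0.080357; these sum to 0.27517.
By Bayes' rule, P(box C | data) = (0.025714) / (0.27517) = 0.09345.

0.0934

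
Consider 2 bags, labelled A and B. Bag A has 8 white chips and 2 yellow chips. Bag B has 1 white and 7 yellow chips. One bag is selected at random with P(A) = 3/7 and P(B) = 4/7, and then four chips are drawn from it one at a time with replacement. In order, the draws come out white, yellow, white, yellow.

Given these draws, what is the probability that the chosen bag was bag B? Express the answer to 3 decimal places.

Under each hypothesis, the probability of the observed sequence is: P(data | bag A) = (8/10)(2/10)(8/10)(2/10) = 0.0256; P(data | bag B) = (1/8)(7/8)(1/8)(7/8) = 0.011963.
Multiplying each by its prior: 3/7 · 0.0256 = 0.010971, 4/7 · 0.011963 = 0.0068359; with total 0.017807.
By Bayes' rule, P(bag B | data) = (0.0068359) / (0.017807) = 0.38388.

0.384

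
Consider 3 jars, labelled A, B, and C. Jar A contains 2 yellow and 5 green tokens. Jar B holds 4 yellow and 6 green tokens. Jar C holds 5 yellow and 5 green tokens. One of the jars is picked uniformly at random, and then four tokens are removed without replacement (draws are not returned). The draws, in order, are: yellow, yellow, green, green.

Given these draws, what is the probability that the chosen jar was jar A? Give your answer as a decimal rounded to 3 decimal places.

For each hypothesis, P(data | H) works out to: P(data | jar A) = (2/7)(1/6)(5/5)(4/4) = 1/21; P(data | jar B) = (4/10)(3/9)(6/8)(5/7) = 1/14; P(data | jar C) = (5/10)(4/9)(5/8)(4/7) = 5/63.
The prior-weighted likelihoods are 1/3 · 1/21 = 1/63, 1/3 · 1/14 = 1/42, 1/3 · 5/63 = 5/189; these sum to 25/378.
By Bayes' rule, P(jar A | data) = (1/63) / (25/378) = 6/25.

0.240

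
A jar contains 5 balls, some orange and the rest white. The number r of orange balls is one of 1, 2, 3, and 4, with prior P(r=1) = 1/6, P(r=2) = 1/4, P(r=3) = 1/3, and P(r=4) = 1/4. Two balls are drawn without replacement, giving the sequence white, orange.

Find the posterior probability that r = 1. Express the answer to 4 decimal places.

0.1290

For each hypothesis, P(data | H) works out to: P(data | r = 1) = (4/5)(1/4) = 1/5; P(data | r = 2) = (3/5)(2/4) = 3/10; P(data | r = 3) = (2/5)(3/4) = 3/10; P(data | r = 4) = (1/5)(4/4) = 1/5.
Multiplying each by its prior: 1/6 · 1/5 = 1/30, 1/4 · 3/10 = 3/40, 1/3 · 3/10 = 1/10, 1/4 · 1/5 = 1/20; with total 31/120.
So P(r = 1 | data) = (1/30) / (31/120) = 4/31.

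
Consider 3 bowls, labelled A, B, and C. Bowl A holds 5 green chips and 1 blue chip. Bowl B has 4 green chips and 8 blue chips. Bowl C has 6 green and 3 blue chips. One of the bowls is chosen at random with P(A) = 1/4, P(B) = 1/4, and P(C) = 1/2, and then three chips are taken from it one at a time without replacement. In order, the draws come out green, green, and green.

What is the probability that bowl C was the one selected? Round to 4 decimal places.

Under each hypothesis, the probability of the observed sequence is: P(data | bowl A) = (5/6)(4/5)(3/4) = 0.5; P(data | bowl B) = (4/12)(3/11)(2/10) = 0.018182; P(data | bowl C) = (6/9)(5/8)(4/7) = 0.2381.
The prior-weighted likelihoods are 1/4 · 0.5 = 0.125, 1/4 · 0.018182 = 0.0045455, 1/2 · 0.2381 = 0.11905; these sum to 0.24859.
So P(bowl C | data) = (0.11905) / (0.24859) = 0.47889.

0.4789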